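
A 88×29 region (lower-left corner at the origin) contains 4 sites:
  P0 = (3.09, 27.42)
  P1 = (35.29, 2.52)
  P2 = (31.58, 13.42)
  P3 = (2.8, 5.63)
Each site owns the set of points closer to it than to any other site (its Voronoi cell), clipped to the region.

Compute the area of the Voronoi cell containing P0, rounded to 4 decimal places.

Area of P0's cell: 231.5855

1. box [0,88]×[0,29]: [(0, 0) (88, 0) (88, 29) (0, 29)]
2. ⊥bis P0·P1 via (19.19,14.97): [(0, 0) (7.6138, 0) (30.0393, 29) (0, 29)]  |A|=545.97
3. ⊥bis P0·P2 via (17.335,20.42): [(0, 0) (7.3006, 0) (21.5512, 29) (0, 29)]  |A|=418.3514
4. ⊥bis P0·P3 via (2.945,16.525): [(0, 16.5642) (15.3399, 16.36) (21.5512, 29) (0, 29)]  |A|=231.5855
5. canonical 4-gon: [(0, 16.5642) (15.3399, 16.36) (21.5512, 29) (0, 29)]
6. shoelace: 231.5855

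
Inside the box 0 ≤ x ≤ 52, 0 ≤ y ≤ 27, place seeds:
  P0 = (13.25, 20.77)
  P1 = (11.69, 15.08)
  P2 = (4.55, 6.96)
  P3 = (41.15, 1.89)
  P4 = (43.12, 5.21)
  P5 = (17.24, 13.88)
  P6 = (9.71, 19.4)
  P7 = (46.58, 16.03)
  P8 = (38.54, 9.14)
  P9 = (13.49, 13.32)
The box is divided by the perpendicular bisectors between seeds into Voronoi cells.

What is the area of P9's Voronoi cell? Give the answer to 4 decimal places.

1. box [0,52]×[0,27]: [(0, 0) (52, 0) (52, 27) (0, 27)]
2. ⊥bis P9·P0 via (13.37,17.045): [(0, 16.6143) (0, 0) (52, 0) (52, 18.2895)]  |A|=907.4974
3. ⊥bis P9·P1 via (12.59,14.2): [(15.4369, 17.1116) (0, 1.3239) (0, 0) (52, 0) (52, 18.2895)]  |A|=789.4791
4. ⊥bis P9·P2 via (9.02,10.14): [(15.4369, 17.1116) (8.8516, 10.3767) (16.2337, 0) (52, 0) (52, 18.2895)]  |A|=699.3941
5. ⊥bis P9·P3 via (27.32,7.605): [(31.4618, 17.6278) (15.4369, 17.1116) (8.8516, 10.3767) (16.2337, 0) (24.1774, 0)]  |A|=266.3513
6. ⊥bis P9·P4 via (28.305,9.265): [(28.8916, 11.4083) (30.5863, 17.5996) (15.4369, 17.1116) (8.8516, 10.3767) (16.2337, 0) (24.1774, 0)]  |A|=263.6649
7. ⊥bis P9·P5 via (15.365,13.6): [(14.9196, 16.5826) (8.8516, 10.3767) (16.2337, 0) (17.3959, 0)]  |A|=64.0252
8. ⊥bis P9·P6 via (11.6,16.36): [(14.9196, 16.5826) (8.8516, 10.3767) (16.2337, 0) (17.3959, 0)]  |A|=64.0252
9. ⊥bis P9·P7 via (30.035,14.675): [(14.9196, 16.5826) (8.8516, 10.3767) (16.2337, 0) (17.3959, 0)]  |A|=64.0252
10. ⊥bis P9·P8 via (26.015,11.23): [(14.9196, 16.5826) (8.8516, 10.3767) (16.2337, 0) (17.3959, 0)]  |A|=64.0252
11. canonical 4-gon: [(14.9196, 16.5826) (8.8516, 10.3767) (16.2337, 0) (17.3959, 0)]
12. shoelace: 64.0252

Area of P9's cell: 64.0252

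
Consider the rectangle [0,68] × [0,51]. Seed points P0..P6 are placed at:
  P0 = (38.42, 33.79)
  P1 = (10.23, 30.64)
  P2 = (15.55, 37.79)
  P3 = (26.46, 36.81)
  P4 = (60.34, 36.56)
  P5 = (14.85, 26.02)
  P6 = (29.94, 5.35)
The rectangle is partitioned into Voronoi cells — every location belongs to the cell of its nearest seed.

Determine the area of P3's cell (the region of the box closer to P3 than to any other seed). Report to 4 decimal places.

1. box [0,68]×[0,51]: [(0, 0) (68, 0) (68, 51) (0, 51)]
2. ⊥bis P3·P0 via (32.44,35.3): [(0, 0) (23.5265, 0) (36.4044, 51) (0, 51)]  |A|=1528.2363
3. ⊥bis P3·P1 via (18.345,33.725): [(26.5755, 12.075) (36.4044, 51) (11.7777, 51)]  |A|=479.2966
4. ⊥bis P3·P2 via (21.005,37.3): [(20.2369, 28.7485) (26.5755, 12.075) (36.4044, 51) (22.2356, 51)]  |A|=362.945
5. ⊥bis P3·P4 via (43.4,36.685): [(20.2369, 28.7485) (26.5755, 12.075) (36.4044, 51) (22.2356, 51)]  |A|=362.945
6. ⊥bis P3·P5 via (20.655,31.415): [(20.4921, 31.5903) (29.1507, 22.2736) (36.4044, 51) (22.2356, 51)]  |A|=295.6611
7. ⊥bis P3·P6 via (28.2,21.08): [(20.4921, 31.5903) (29.1507, 22.2736) (36.4044, 51) (22.2356, 51)]  |A|=295.6611
8. canonical 4-gon: [(20.4921, 31.5903) (29.1507, 22.2736) (36.4044, 51) (22.2356, 51)]
9. shoelace: 295.6611

Area of P3's cell: 295.6611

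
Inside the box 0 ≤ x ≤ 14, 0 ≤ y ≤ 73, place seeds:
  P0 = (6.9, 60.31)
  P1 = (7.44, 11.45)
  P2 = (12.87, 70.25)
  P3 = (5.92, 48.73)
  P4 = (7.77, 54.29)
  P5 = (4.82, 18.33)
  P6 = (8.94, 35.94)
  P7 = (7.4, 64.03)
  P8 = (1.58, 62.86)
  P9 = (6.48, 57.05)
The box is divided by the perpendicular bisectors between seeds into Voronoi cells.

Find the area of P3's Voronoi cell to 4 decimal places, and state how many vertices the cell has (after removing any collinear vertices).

Area of P3's cell: 128.7149 (5 vertices)

1. box [0,14]×[0,73]: [(0, 0) (14, 0) (14, 73) (0, 73)]
2. ⊥bis P3·P0 via (6.41,54.52): [(0, 55.0625) (0, 0) (14, 0) (14, 53.8777)]  |A|=762.581
3. ⊥bis P3·P1 via (6.68,30.09): [(0, 55.0625) (0, 29.8176) (14, 30.3885) (14, 53.8777)]  |A|=341.1383
4. ⊥bis P3·P2 via (9.395,59.49): [(0, 55.0625) (0, 29.8176) (14, 30.3885) (14, 53.8777)]  |A|=341.1383
5. ⊥bis P3·P4 via (6.845,51.51): [(0, 53.7876) (0, 29.8176) (14, 30.3885) (14, 49.1293)]  |A|=298.9753
6. ⊥bis P3·P5 via (5.37,33.53): [(0, 53.7876) (0, 33.7243) (14, 33.2177) (14, 49.1293)]  |A|=251.8237
7. ⊥bis P3·P6 via (7.43,42.335): [(0, 53.7876) (0, 40.5806) (14, 43.8863) (14, 49.1293)]  |A|=129.1494
8. ⊥bis P3·P7 via (6.66,56.38): [(0, 53.7876) (0, 40.5806) (14, 43.8863) (14, 49.1293)]  |A|=129.1494
9. ⊥bis P3·P8 via (3.75,55.795): [(0, 53.7876) (0, 40.5806) (14, 43.8863) (14, 49.1293)]  |A|=129.1494
10. ⊥bis P3·P9 via (6.2,52.89): [(1.8094, 53.1855) (0, 53.3073) (0, 40.5806) (14, 43.8863) (14, 49.1293)]  |A|=128.7149
11. canonical 5-gon: [(1.8094, 53.1855) (0, 53.3073) (0, 40.5806) (14, 43.8863) (14, 49.1293)]
12. shoelace: 128.7149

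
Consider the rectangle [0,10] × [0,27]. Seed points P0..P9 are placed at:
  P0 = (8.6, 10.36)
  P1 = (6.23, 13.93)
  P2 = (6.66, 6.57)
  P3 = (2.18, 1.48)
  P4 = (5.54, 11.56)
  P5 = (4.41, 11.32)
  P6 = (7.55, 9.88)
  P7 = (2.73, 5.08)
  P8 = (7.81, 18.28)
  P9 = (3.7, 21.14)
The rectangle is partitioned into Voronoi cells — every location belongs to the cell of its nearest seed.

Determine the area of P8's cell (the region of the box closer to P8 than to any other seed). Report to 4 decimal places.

Area of P8's cell: 32.3213

1. box [0,10]×[0,27]: [(0, 0) (10, 0) (10, 27) (0, 27)]
2. ⊥bis P8·P0 via (8.205,14.32): [(0, 13.5016) (10, 14.499) (10, 27) (0, 27)]  |A|=129.9969
3. ⊥bis P8·P1 via (7.02,16.105): [(0, 18.6548) (10, 15.0226) (10, 27) (0, 27)]  |A|=101.613
4. ⊥bis P8·P2 via (7.235,12.425): [(0, 18.6548) (10, 15.0226) (10, 27) (0, 27)]  |A|=101.613
5. ⊥bis P8·P3 via (4.995,9.88): [(0, 18.6548) (10, 15.0226) (10, 27) (0, 27)]  |A|=101.613
6. ⊥bis P8·P4 via (6.675,14.92): [(0, 18.6548) (10, 15.0226) (10, 27) (0, 27)]  |A|=101.613
7. ⊥bis P8·P5 via (6.11,14.8): [(0, 18.6548) (10, 15.0226) (10, 27) (0, 27)]  |A|=101.613
8. ⊥bis P8·P6 via (7.68,14.08): [(0, 18.6548) (10, 15.0226) (10, 27) (0, 27)]  |A|=101.613
9. ⊥bis P8·P7 via (5.27,11.68): [(0, 18.6548) (10, 15.0226) (10, 27) (0, 27)]  |A|=101.613
10. ⊥bis P8·P9 via (5.755,19.71): [(4.0078, 17.1991) (10, 15.0226) (10, 25.8103)]  |A|=32.3213
11. canonical 3-gon: [(4.0078, 17.1991) (10, 15.0226) (10, 25.8103)]
12. shoelace: 32.3213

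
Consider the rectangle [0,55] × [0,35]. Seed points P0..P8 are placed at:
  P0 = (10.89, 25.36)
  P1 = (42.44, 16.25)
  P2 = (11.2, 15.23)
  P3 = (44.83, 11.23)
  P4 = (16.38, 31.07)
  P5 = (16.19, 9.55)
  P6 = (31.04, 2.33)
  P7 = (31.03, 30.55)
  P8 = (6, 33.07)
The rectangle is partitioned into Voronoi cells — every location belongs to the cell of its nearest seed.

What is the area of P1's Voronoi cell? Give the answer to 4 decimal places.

1. box [0,55]×[0,35]: [(0, 0) (55, 0) (55, 35) (0, 35)]
2. ⊥bis P1·P0 via (26.665,20.805): [(20.6576, 0) (55, 0) (55, 35) (30.7638, 35)]  |A|=1025.1259
3. ⊥bis P1·P2 via (26.82,15.74): [(26.6557, 20.7727) (27.3339, 0) (55, 0) (55, 35) (30.7638, 35)]  |A|=955.7833
4. ⊥bis P1·P3 via (43.635,13.74): [(26.6557, 20.7727) (27.1417, 5.8876) (55, 19.1508) (55, 35) (30.7638, 35)]  |A|=607.5849
5. ⊥bis P1·P4 via (29.41,23.66): [(26.7161, 18.9229) (27.1417, 5.8876) (55, 19.1508) (55, 35) (35.8589, 35)]  |A|=562.3981
6. ⊥bis P1·P5 via (29.315,12.9): [(27.4488, 20.2114) (30.6754, 7.57) (55, 19.1508) (55, 35) (35.8589, 35)]  |A|=532.2981
7. ⊥bis P1·P6 via (36.74,9.29): [(27.4488, 20.2114) (28.5177, 16.0238) (35.8386, 10.0282) (55, 19.1508) (55, 35) (35.8589, 35)]  |A|=507.8217
8. ⊥bis P1·P7 via (36.735,23.4): [(28.3439, 16.7047) (28.5177, 16.0238) (35.8386, 10.0282) (55, 19.1508) (55, 35) (51.2731, 35)]  |A|=345.4539
9. ⊥bis P1·P8 via (24.22,24.66): [(28.3439, 16.7047) (28.5177, 16.0238) (35.8386, 10.0282) (55, 19.1508) (55, 35) (51.2731, 35)]  |A|=345.4539
10. canonical 6-gon: [(28.3439, 16.7047) (28.5177, 16.0238) (35.8386, 10.0282) (55, 19.1508) (55, 35) (51.2731, 35)]
11. shoelace: 345.4539

Area of P1's cell: 345.4539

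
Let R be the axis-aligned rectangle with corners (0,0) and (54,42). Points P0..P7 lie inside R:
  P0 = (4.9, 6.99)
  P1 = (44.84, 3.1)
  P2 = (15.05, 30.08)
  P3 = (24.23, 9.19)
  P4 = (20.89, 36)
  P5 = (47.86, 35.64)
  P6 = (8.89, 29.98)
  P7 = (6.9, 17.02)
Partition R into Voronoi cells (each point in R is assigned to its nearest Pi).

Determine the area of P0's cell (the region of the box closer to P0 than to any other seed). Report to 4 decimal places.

1. box [0,54]×[0,42]: [(0, 0) (54, 0) (54, 42) (0, 42)]
2. ⊥bis P0·P1 via (24.87,5.045): [(0, 0) (24.3786, 0) (28.4693, 42) (0, 42)]  |A|=1109.8061
3. ⊥bis P0·P2 via (9.975,18.535): [(0, 22.9199) (0, 0) (24.3786, 0) (25.5184, 11.7024)]  |A|=435.0829
4. ⊥bis P0·P3 via (14.565,8.09): [(13.5554, 16.9611) (0, 22.9199) (0, 0) (15.4857, 0)]  |A|=286.6712
5. ⊥bis P0·P4 via (12.895,21.495): [(13.5554, 16.9611) (0, 22.9199) (0, 0) (15.4857, 0)]  |A|=286.6712
6. ⊥bis P0·P5 via (26.38,21.315): [(13.5554, 16.9611) (0, 22.9199) (0, 0) (15.4857, 0)]  |A|=286.6712
7. ⊥bis P0·P6 via (6.895,18.485): [(13.5554, 16.9611) (12.1723, 17.5691) (0, 19.6817) (0, 0) (15.4857, 0)]  |A|=266.9631
8. ⊥bis P0·P7 via (5.9,12.005): [(14.3103, 10.328) (0, 13.1815) (0, 0) (15.4857, 0)]  |A|=174.2835
9. canonical 4-gon: [(14.3103, 10.328) (0, 13.1815) (0, 0) (15.4857, 0)]
10. shoelace: 174.2835

Area of P0's cell: 174.2835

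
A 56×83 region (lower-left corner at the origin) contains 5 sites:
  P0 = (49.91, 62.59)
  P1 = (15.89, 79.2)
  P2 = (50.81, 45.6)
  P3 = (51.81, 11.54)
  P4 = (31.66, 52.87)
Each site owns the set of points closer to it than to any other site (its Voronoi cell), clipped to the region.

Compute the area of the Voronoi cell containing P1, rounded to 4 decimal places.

Area of P1's cell: 738.1326

1. box [0,56]×[0,83]: [(0, 0) (56, 0) (56, 83) (0, 83)]
2. ⊥bis P1·P0 via (32.9,70.895): [(0, 3.5104) (38.8102, 83) (0, 83)]  |A|=1542.5023
3. ⊥bis P1·P2 via (33.35,62.4): [(0, 27.7398) (24.0162, 52.6995) (38.8102, 83) (0, 83)]  |A|=1251.5532
4. ⊥bis P1·P3 via (33.85,45.37): [(0, 27.7398) (24.0162, 52.6995) (38.8102, 83) (0, 83)]  |A|=1251.5532
5. ⊥bis P1·P4 via (23.775,66.035): [(0, 51.7953) (33.3177, 71.7505) (38.8102, 83) (0, 83)]  |A|=738.1326
6. canonical 4-gon: [(0, 51.7953) (33.3177, 71.7505) (38.8102, 83) (0, 83)]
7. shoelace: 738.1326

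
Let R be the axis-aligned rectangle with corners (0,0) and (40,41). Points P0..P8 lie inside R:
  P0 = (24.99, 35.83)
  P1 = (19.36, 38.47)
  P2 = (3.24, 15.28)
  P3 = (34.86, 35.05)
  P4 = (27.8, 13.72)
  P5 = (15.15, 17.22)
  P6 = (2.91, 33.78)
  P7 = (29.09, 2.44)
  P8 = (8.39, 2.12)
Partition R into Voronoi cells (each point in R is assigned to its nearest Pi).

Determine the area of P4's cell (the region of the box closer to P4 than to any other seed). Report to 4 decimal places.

1. box [0,40]×[0,41]: [(0, 0) (40, 0) (40, 41) (0, 41)]
2. ⊥bis P4·P0 via (26.395,24.775): [(0, 21.4204) (0, 0) (40, 0) (40, 26.5041)]  |A|=958.4899
3. ⊥bis P4·P1 via (23.58,26.095): [(15.737, 23.4205) (0, 18.054) (0, 0) (40, 0) (40, 26.5041)]  |A|=932.0012
4. ⊥bis P4·P2 via (15.52,14.5): [(16.0895, 23.4652) (14.599, 0) (40, 0) (40, 26.5041)]  |A|=614.8841
5. ⊥bis P4·P3 via (31.33,24.385): [(29.1094, 25.12) (16.0895, 23.4652) (14.599, 0) (40, 0) (40, 21.5153)]  |A|=587.7189
6. ⊥bis P4·P5 via (21.475,15.47): [(29.1094, 25.12) (23.964, 24.466) (17.1948, 0) (40, 0) (40, 21.5153)]  |A|=464.3212
7. ⊥bis P4·P6 via (15.355,23.75): [(29.1094, 25.12) (23.964, 24.466) (17.1948, 0) (40, 0) (40, 21.5153)]  |A|=464.3212
8. ⊥bis P4·P7 via (28.445,8.08): [(29.1094, 25.12) (23.964, 24.466) (19.1358, 7.0154) (40, 9.4014) (40, 21.5153)]  |A|=286.2505
9. ⊥bis P4·P8 via (18.095,7.92): [(29.1094, 25.12) (23.964, 24.466) (19.1358, 7.0154) (40, 9.4014) (40, 21.5153)]  |A|=286.2505
10. canonical 5-gon: [(29.1094, 25.12) (23.964, 24.466) (19.1358, 7.0154) (40, 9.4014) (40, 21.5153)]
11. shoelace: 286.2505

Area of P4's cell: 286.2505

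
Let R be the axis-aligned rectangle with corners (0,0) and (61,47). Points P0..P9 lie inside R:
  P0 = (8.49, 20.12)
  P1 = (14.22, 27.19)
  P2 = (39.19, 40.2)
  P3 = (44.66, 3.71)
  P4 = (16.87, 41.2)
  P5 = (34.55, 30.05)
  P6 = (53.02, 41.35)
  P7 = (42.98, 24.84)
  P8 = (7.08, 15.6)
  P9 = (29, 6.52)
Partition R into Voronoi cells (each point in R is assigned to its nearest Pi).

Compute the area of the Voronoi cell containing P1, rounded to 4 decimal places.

Area of P1's cell: 283.2296

1. box [0,61]×[0,47]: [(0, 0) (61, 0) (61, 47) (0, 47)]
2. ⊥bis P1·P0 via (11.355,23.655): [(0, 32.8579) (40.5419, 0) (61, 0) (61, 47) (0, 47)]  |A|=2200.9404
3. ⊥bis P1·P2 via (26.705,33.695): [(0, 32.8579) (40.5419, 0) (44.2609, 0) (19.7728, 47) (0, 47)]  |A|=838.7325
4. ⊥bis P1·P3 via (29.44,15.45): [(0, 32.8579) (26.3775, 11.4797) (33.4813, 20.6893) (19.7728, 47) (0, 47)]  |A|=694.2619
5. ⊥bis P1·P4 via (15.545,34.195): [(0, 37.1353) (0, 32.8579) (26.3775, 11.4797) (33.4813, 20.6893) (27.6361, 31.908)]  |A|=408.746
6. ⊥bis P1·P5 via (24.385,28.62): [(23.8209, 32.6296) (0, 37.1353) (0, 32.8579) (26.3775, 11.4797) (26.7317, 11.9389)]  |A|=306.892
7. ⊥bis P1·P6 via (33.62,34.27): [(23.8209, 32.6296) (0, 37.1353) (0, 32.8579) (26.3775, 11.4797) (26.7317, 11.9389)]  |A|=306.892
8. ⊥bis P1·P7 via (28.6,26.015): [(23.8209, 32.6296) (0, 37.1353) (0, 32.8579) (26.3775, 11.4797) (26.7317, 11.9389)]  |A|=306.892
9. ⊥bis P1·P8 via (10.65,21.395): [(23.8209, 32.6296) (0, 37.1353) (0, 32.8579) (25.2133, 12.4233) (26.4959, 11.6332) (26.7317, 11.9389)]  |A|=306.7468
10. ⊥bis P1·P9 via (21.61,16.855): [(25.6352, 19.7332) (23.8209, 32.6296) (0, 37.1353) (0, 32.8579) (20.6193, 16.1466)]  |A|=283.2296
11. canonical 5-gon: [(25.6352, 19.7332) (23.8209, 32.6296) (0, 37.1353) (0, 32.8579) (20.6193, 16.1466)]
12. shoelace: 283.2296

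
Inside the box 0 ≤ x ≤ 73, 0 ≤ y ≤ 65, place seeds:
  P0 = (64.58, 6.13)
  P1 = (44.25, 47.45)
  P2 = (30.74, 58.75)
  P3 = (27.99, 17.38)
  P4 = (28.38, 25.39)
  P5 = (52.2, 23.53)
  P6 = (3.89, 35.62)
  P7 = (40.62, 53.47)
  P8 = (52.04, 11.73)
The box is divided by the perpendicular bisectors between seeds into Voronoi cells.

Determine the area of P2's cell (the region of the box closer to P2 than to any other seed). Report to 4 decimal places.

1. box [0,73]×[0,65]: [(0, 0) (73, 0) (73, 65) (0, 65)]
2. ⊥bis P2·P0 via (47.66,32.44): [(0, 1.7898) (73, 48.7362) (73, 65) (0, 65)]  |A|=2900.8019
3. ⊥bis P2·P1 via (37.495,53.1): [(0, 8.2719) (47.4484, 65) (0, 65)]  |A|=1345.8277
4. ⊥bis P2·P3 via (29.365,38.065): [(0, 40.017) (25.1536, 38.3449) (47.4484, 65) (0, 65)]  |A|=946.576
5. ⊥bis P2·P4 via (29.56,42.07): [(0, 44.1612) (28.3414, 42.1562) (47.4484, 65) (0, 65)]  |A|=837.2513
6. ⊥bis P2·P5 via (41.47,41.14): [(0, 44.1612) (28.3414, 42.1562) (47.4484, 65) (0, 65)]  |A|=837.2513
7. ⊥bis P2·P6 via (17.315,47.185): [(21.2126, 42.6605) (28.3414, 42.1562) (47.4484, 65) (1.9682, 65)]  |A|=594.2437
8. ⊥bis P2·P7 via (35.68,56.11): [(21.2126, 42.6605) (28.2272, 42.1643) (40.4309, 65) (1.9682, 65)]  |A|=512.7381
9. ⊥bis P2·P8 via (41.39,35.24): [(21.2126, 42.6605) (28.2272, 42.1643) (40.4309, 65) (1.9682, 65)]  |A|=512.7381
10. canonical 4-gon: [(21.2126, 42.6605) (28.2272, 42.1643) (40.4309, 65) (1.9682, 65)]
11. shoelace: 512.7381

Area of P2's cell: 512.7381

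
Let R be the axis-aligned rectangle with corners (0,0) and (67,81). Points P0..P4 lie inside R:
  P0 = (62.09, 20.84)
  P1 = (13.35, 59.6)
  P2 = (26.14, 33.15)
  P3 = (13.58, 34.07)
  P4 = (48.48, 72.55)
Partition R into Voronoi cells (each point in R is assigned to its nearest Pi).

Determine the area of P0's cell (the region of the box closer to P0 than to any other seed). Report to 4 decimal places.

1. box [0,67]×[0,81]: [(0, 0) (67, 0) (67, 81) (0, 81)]
2. ⊥bis P0·P1 via (37.72,40.22): [(5.7354, 0) (67, 0) (67, 77.0391)]  |A|=2359.8822
3. ⊥bis P0·P2 via (44.115,26.995): [(56.9038, 64.3433) (34.8714, 0) (67, 0) (67, 77.0391)]  |A|=1422.5317
4. ⊥bis P0·P3 via (37.835,27.455): [(56.9038, 64.3433) (34.8714, 0) (67, 0) (67, 77.0391)]  |A|=1422.5317
5. ⊥bis P0·P4 via (55.285,46.695): [(50.4224, 45.4152) (34.8714, 0) (67, 0) (67, 49.7784)]  |A|=1142.1657
6. canonical 4-gon: [(50.4224, 45.4152) (34.8714, 0) (67, 0) (67, 49.7784)]
7. shoelace: 1142.1657

Area of P0's cell: 1142.1657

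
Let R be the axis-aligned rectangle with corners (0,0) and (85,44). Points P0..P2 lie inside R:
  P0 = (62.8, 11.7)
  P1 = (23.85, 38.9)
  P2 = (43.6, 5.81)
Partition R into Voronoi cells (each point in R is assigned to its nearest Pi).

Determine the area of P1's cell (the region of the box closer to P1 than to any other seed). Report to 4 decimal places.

1. box [0,85]×[0,44]: [(0, 0) (85, 0) (85, 44) (0, 44)]
2. ⊥bis P1·P0 via (43.325,25.3): [(0, 0) (25.6572, 0) (56.3838, 44) (0, 44)]  |A|=1804.9023
3. ⊥bis P1·P2 via (33.725,22.355): [(0, 2.226) (46.6596, 30.0751) (56.3838, 44) (0, 44)]  |A|=1367.1483
4. canonical 4-gon: [(0, 2.226) (46.6596, 30.0751) (56.3838, 44) (0, 44)]
5. shoelace: 1367.1483

Area of P1's cell: 1367.1483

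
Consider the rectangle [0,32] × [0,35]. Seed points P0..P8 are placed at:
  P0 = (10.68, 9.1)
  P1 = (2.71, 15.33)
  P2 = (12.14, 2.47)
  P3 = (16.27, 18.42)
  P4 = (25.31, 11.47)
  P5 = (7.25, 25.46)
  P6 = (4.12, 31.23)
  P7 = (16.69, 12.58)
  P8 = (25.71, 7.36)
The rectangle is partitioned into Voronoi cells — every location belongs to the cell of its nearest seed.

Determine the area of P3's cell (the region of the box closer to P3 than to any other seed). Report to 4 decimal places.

1. box [0,32]×[0,35]: [(0, 0) (32, 0) (32, 35) (0, 35)]
2. ⊥bis P3·P0 via (13.475,13.76): [(0, 21.8421) (32, 2.649) (32, 35) (0, 35)]  |A|=728.1427
3. ⊥bis P3·P1 via (9.49,16.875): [(9.6813, 16.0354) (32, 2.649) (32, 35) (5.3597, 35)]  |A|=613.627
4. ⊥bis P3·P2 via (14.205,10.445): [(9.6813, 16.0354) (22.6461, 8.2593) (32, 5.8373) (32, 35) (5.3597, 35)]  |A|=598.7155
5. ⊥bis P3·P4 via (20.79,14.945): [(9.6813, 16.0354) (17.8579, 11.1312) (32, 29.5261) (32, 35) (5.3597, 35)]  |A|=423.578
6. ⊥bis P3·P5 via (11.76,21.94): [(9.1096, 18.5442) (9.6813, 16.0354) (17.8579, 11.1312) (32, 29.5261) (32, 35) (21.9532, 35)]  |A|=287.0491
7. ⊥bis P3·P6 via (10.195,24.825): [(9.1096, 18.5442) (9.6813, 16.0354) (17.8579, 11.1312) (32, 29.5261) (32, 35) (21.9532, 35)]  |A|=287.0491
8. ⊥bis P3·P7 via (16.48,15.5): [(9.1096, 18.5442) (9.6813, 16.0354) (11.2063, 15.1207) (21.4939, 15.8606) (32, 29.5261) (32, 35) (21.9532, 35)]  |A|=264.067
9. ⊥bis P3·P8 via (20.99,12.89): [(9.1096, 18.5442) (9.6813, 16.0354) (11.2063, 15.1207) (21.4939, 15.8606) (32, 29.5261) (32, 35) (21.9532, 35)]  |A|=264.067
10. canonical 7-gon: [(9.1096, 18.5442) (9.6813, 16.0354) (11.2063, 15.1207) (21.4939, 15.8606) (32, 29.5261) (32, 35) (21.9532, 35)]
11. shoelace: 264.067

Area of P3's cell: 264.0670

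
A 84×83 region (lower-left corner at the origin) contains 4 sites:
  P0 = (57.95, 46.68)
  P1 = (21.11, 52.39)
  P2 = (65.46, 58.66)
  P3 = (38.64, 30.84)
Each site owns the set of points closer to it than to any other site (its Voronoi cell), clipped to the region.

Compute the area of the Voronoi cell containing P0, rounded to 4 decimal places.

1. box [0,84]×[0,83]: [(0, 0) (84, 0) (84, 83) (0, 83)]
2. ⊥bis P0·P1 via (39.53,49.535): [(31.8523, 0) (84, 0) (84, 83) (44.7169, 83)]  |A|=3794.3767
3. ⊥bis P0·P2 via (61.705,52.67): [(41.9367, 65.0623) (31.8523, 0) (84, 0) (84, 38.6938)]  |A|=2510.2187
4. ⊥bis P0·P3 via (48.295,38.76): [(41.9367, 65.0623) (39.5183, 49.4594) (80.0898, 0) (84, 0) (84, 38.6938)]  |A|=1317.3199
5. canonical 5-gon: [(41.9367, 65.0623) (39.5183, 49.4594) (80.0898, 0) (84, 0) (84, 38.6938)]
6. shoelace: 1317.3199

Area of P0's cell: 1317.3199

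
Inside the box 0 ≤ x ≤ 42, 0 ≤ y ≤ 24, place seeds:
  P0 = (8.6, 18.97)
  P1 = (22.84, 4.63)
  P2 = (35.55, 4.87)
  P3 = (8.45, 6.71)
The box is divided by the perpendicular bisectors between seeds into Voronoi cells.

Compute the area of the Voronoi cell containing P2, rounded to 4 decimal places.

1. box [0,42]×[0,24]: [(0, 0) (42, 0) (42, 24) (0, 24)]
2. ⊥bis P2·P0 via (22.075,11.92): [(15.8386, 0) (42, 0) (42, 24) (28.3951, 24)]  |A|=477.1955
3. ⊥bis P2·P1 via (29.195,4.75): [(29.2847, 0) (42, 0) (42, 24) (28.8315, 24)]  |A|=310.6056
4. ⊥bis P2·P3 via (22,5.79): [(29.2847, 0) (42, 0) (42, 24) (28.8315, 24)]  |A|=310.6056
5. canonical 4-gon: [(29.2847, 0) (42, 0) (42, 24) (28.8315, 24)]
6. shoelace: 310.6056

Area of P2's cell: 310.6056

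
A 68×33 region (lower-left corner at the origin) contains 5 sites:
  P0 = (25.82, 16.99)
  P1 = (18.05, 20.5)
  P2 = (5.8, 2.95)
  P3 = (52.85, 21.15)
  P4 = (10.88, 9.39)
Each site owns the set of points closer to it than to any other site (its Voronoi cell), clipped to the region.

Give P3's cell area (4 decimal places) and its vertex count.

Area of P3's cell: 932.8925 (4 vertices)

1. box [0,68]×[0,33]: [(0, 0) (68, 0) (68, 33) (0, 33)]
2. ⊥bis P3·P0 via (39.335,19.07): [(42.2699, 0) (68, 0) (68, 33) (37.1911, 33)]  |A|=932.8925
3. ⊥bis P3·P1 via (35.45,20.825): [(42.2699, 0) (68, 0) (68, 33) (37.1911, 33)]  |A|=932.8925
4. ⊥bis P3·P2 via (29.325,12.05): [(42.2699, 0) (68, 0) (68, 33) (37.1911, 33)]  |A|=932.8925
5. ⊥bis P3·P4 via (31.865,15.27): [(42.2699, 0) (68, 0) (68, 33) (37.1911, 33)]  |A|=932.8925
6. canonical 4-gon: [(42.2699, 0) (68, 0) (68, 33) (37.1911, 33)]
7. shoelace: 932.8925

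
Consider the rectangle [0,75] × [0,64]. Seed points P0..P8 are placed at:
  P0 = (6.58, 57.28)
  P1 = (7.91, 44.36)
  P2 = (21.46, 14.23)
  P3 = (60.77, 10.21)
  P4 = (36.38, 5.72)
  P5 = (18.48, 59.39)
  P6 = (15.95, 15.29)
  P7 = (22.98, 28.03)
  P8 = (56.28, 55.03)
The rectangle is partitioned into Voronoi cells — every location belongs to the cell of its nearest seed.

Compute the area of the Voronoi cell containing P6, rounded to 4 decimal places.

Area of P6's cell: 472.3936

1. box [0,75]×[0,64]: [(0, 0) (75, 0) (75, 64) (0, 64)]
2. ⊥bis P6·P0 via (11.265,36.285): [(0, 33.7712) (0, 0) (75, 0) (75, 50.5074)]  |A|=3160.4473
3. ⊥bis P6·P1 via (11.93,29.825): [(0, 26.5255) (0, 0) (75, 0) (75, 47.2685)]  |A|=2767.2744
4. ⊥bis P6·P2 via (18.705,14.76): [(22.1468, 32.6507) (0, 26.5255) (0, 0) (15.8655, 0)]  |A|=552.7366
5. ⊥bis P6·P3 via (38.36,12.75): [(22.1468, 32.6507) (0, 26.5255) (0, 0) (15.8655, 0)]  |A|=552.7366
6. ⊥bis P6·P4 via (26.165,10.505): [(22.1468, 32.6507) (0, 26.5255) (0, 0) (15.8655, 0)]  |A|=552.7366
7. ⊥bis P6·P5 via (17.215,37.34): [(22.1468, 32.6507) (0, 26.5255) (0, 0) (15.8655, 0)]  |A|=552.7366
8. ⊥bis P6·P7 via (19.465,21.66): [(19.978, 21.377) (7.0927, 28.4871) (0, 26.5255) (0, 0) (15.8655, 0)]  |A|=472.3936
9. ⊥bis P6·P8 via (36.115,35.16): [(19.978, 21.377) (7.0927, 28.4871) (0, 26.5255) (0, 0) (15.8655, 0)]  |A|=472.3936
10. canonical 5-gon: [(19.978, 21.377) (7.0927, 28.4871) (0, 26.5255) (0, 0) (15.8655, 0)]
11. shoelace: 472.3936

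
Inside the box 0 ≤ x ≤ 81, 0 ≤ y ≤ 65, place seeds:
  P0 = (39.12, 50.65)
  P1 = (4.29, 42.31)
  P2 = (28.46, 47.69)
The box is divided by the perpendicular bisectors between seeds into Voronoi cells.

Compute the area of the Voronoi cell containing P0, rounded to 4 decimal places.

Area of P0's cell: 2767.7768

1. box [0,81]×[0,65]: [(0, 0) (81, 0) (81, 65) (0, 65)]
2. ⊥bis P0·P1 via (21.705,46.48): [(32.8346, 0) (81, 0) (81, 65) (17.2704, 65)]  |A|=3636.5879
3. ⊥bis P0·P2 via (33.79,49.17): [(47.4432, 0) (81, 0) (81, 65) (29.3944, 65)]  |A|=2767.7768
4. canonical 4-gon: [(47.4432, 0) (81, 0) (81, 65) (29.3944, 65)]
5. shoelace: 2767.7768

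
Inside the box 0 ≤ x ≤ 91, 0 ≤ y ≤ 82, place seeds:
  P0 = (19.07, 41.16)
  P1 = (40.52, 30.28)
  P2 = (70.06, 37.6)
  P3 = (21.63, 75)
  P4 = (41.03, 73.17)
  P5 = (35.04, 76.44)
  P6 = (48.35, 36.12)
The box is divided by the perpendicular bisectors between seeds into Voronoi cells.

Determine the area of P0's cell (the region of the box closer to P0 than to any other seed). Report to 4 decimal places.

1. box [0,91]×[0,82]: [(0, 0) (91, 0) (91, 82) (0, 82)]
2. ⊥bis P0·P1 via (29.795,35.72): [(0, 0) (11.6769, 0) (53.2694, 82) (0, 82)]  |A|=2662.7986
3. ⊥bis P0·P2 via (44.565,39.38): [(0, 0) (11.6769, 0) (46.6262, 68.9029) (47.5406, 82) (0, 82)]  |A|=2625.2832
4. ⊥bis P0·P3 via (20.35,58.08): [(0, 59.6195) (0, 0) (11.6769, 0) (40.3684, 56.5656)]  |A|=1533.6275
5. ⊥bis P0·P4 via (30.05,57.165): [(29.7531, 57.3687) (0, 59.6195) (0, 0) (11.6769, 0) (37.9303, 51.7588)]  |A|=1507.1359
6. ⊥bis P0·P5 via (27.055,58.8): [(29.7531, 57.3687) (0, 59.6195) (0, 0) (11.6769, 0) (37.9303, 51.7588)]  |A|=1507.1359
7. ⊥bis P0·P6 via (33.71,38.64): [(36.1754, 52.9628) (29.7531, 57.3687) (0, 59.6195) (0, 0) (11.6769, 0) (34.9602, 45.9033)]  |A|=1500.21
8. canonical 6-gon: [(36.1754, 52.9628) (29.7531, 57.3687) (0, 59.6195) (0, 0) (11.6769, 0) (34.9602, 45.9033)]
9. shoelace: 1500.21

Area of P0's cell: 1500.2100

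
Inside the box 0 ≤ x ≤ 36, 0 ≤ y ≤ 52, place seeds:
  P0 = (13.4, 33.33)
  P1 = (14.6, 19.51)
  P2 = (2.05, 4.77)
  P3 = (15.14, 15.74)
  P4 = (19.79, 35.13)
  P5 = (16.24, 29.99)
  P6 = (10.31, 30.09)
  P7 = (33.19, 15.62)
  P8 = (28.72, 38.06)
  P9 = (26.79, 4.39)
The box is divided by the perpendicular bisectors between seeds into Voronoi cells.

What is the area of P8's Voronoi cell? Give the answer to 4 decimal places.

1. box [0,36]×[0,52]: [(0, 0) (36, 0) (36, 52) (0, 52)]
2. ⊥bis P8·P0 via (21.06,35.695): [(32.0807, 0) (36, 0) (36, 52) (16.0259, 52)]  |A|=621.2284
3. ⊥bis P8·P1 via (21.66,28.785): [(23.6645, 27.2592) (36, 17.8696) (36, 52) (16.0259, 52)]  |A|=457.5953
4. ⊥bis P8·P2 via (15.385,21.415): [(23.6645, 27.2592) (36, 17.8696) (36, 52) (16.0259, 52)]  |A|=457.5953
5. ⊥bis P8·P3 via (21.93,26.9): [(23.6645, 27.2592) (32.924, 20.211) (36, 18.3395) (36, 52) (16.0259, 52)]  |A|=456.8726
6. ⊥bis P8·P4 via (24.255,36.595): [(28.5344, 23.5523) (32.924, 20.211) (36, 18.3395) (36, 52) (19.2005, 52)]  |A|=365.6327
7. ⊥bis P8·P5 via (22.48,34.025): [(27.7952, 25.8052) (29.9476, 22.4766) (32.924, 20.211) (36, 18.3395) (36, 52) (19.2005, 52)]  |A|=364.4384
8. ⊥bis P8·P6 via (19.515,34.075): [(27.7952, 25.8052) (29.9476, 22.4766) (32.924, 20.211) (36, 18.3395) (36, 52) (19.2005, 52)]  |A|=364.4384
9. ⊥bis P8·P7 via (30.955,26.84): [(27.6704, 26.1857) (36, 27.845) (36, 52) (19.2005, 52)]  |A|=317.4349
10. ⊥bis P8·P9 via (27.755,21.225): [(27.6704, 26.1857) (36, 27.845) (36, 52) (19.2005, 52)]  |A|=317.4349
11. canonical 4-gon: [(27.6704, 26.1857) (36, 27.845) (36, 52) (19.2005, 52)]
12. shoelace: 317.4349

Area of P8's cell: 317.4349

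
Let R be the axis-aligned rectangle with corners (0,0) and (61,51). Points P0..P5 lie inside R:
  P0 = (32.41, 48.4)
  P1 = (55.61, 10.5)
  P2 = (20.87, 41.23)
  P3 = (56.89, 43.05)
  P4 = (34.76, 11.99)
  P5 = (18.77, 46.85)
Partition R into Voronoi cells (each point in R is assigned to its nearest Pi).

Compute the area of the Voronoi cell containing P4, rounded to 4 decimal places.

Area of P4's cell: 1070.9124

1. box [0,61]×[0,51]: [(0, 0) (61, 0) (61, 51) (0, 51)]
2. ⊥bis P4·P0 via (33.585,30.195): [(0, 28.0273) (0, 0) (61, 0) (61, 31.9644)]  |A|=1829.749
3. ⊥bis P4·P1 via (45.185,11.245): [(46.5992, 31.035) (0, 28.0273) (0, 0) (44.3814, 0)]  |A|=1341.7141
4. ⊥bis P4·P2 via (27.815,26.61): [(46.5992, 31.035) (35.6412, 30.3277) (0, 13.3969) (0, 0) (44.3814, 0)]  |A|=1080.9915
5. ⊥bis P4·P3 via (45.825,27.52): [(46.3227, 27.1654) (41.3657, 30.6972) (35.6412, 30.3277) (0, 13.3969) (0, 0) (44.3814, 0)]  |A|=1070.9124
6. ⊥bis P4·P5 via (26.765,29.42): [(46.3227, 27.1654) (41.3657, 30.6972) (35.6412, 30.3277) (0, 13.3969) (0, 0) (44.3814, 0)]  |A|=1070.9124
7. canonical 6-gon: [(46.3227, 27.1654) (41.3657, 30.6972) (35.6412, 30.3277) (0, 13.3969) (0, 0) (44.3814, 0)]
8. shoelace: 1070.9124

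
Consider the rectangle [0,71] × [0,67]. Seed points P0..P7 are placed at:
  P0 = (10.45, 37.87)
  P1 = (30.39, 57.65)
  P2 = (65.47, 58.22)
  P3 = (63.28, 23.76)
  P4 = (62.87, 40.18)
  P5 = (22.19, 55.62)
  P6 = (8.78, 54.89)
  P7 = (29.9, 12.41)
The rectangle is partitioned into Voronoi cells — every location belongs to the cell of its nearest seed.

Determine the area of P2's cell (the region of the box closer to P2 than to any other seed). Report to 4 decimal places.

1. box [0,71]×[0,67]: [(0, 0) (71, 0) (71, 67) (0, 67)]
2. ⊥bis P2·P0 via (37.96,48.045): [(55.7302, 0) (71, 0) (71, 67) (30.9492, 67)]  |A|=1853.2405
3. ⊥bis P2·P1 via (47.93,57.935): [(48.5562, 19.3962) (55.7302, 0) (71, 0) (71, 67) (47.7827, 67)]  |A|=1452.5711
4. ⊥bis P2·P3 via (64.375,40.99): [(48.1886, 42.0187) (71, 40.569) (71, 67) (47.7827, 67)]  |A|=591.4635
5. ⊥bis P2·P4 via (64.17,49.2): [(48.0341, 51.5256) (71, 48.2156) (71, 67) (47.7827, 67)]  |A|=395.3368
6. ⊥bis P2·P5 via (43.83,56.92): [(48.0341, 51.5256) (71, 48.2156) (71, 67) (47.7827, 67)]  |A|=395.3368
7. ⊥bis P2·P6 via (37.125,56.555): [(48.0341, 51.5256) (71, 48.2156) (71, 67) (47.7827, 67)]  |A|=395.3368
8. ⊥bis P2·P7 via (47.685,35.315): [(48.0341, 51.5256) (71, 48.2156) (71, 67) (47.7827, 67)]  |A|=395.3368
9. canonical 4-gon: [(48.0341, 51.5256) (71, 48.2156) (71, 67) (47.7827, 67)]
10. shoelace: 395.3368

Area of P2's cell: 395.3368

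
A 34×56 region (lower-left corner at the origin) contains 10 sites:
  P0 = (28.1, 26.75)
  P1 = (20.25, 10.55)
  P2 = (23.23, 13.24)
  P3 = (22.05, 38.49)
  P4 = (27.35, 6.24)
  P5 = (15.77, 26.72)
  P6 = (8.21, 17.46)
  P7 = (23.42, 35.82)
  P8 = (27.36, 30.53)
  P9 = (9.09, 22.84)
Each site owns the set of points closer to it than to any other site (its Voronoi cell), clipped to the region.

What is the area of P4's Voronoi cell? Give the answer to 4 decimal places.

1. box [0,34]×[0,56]: [(0, 0) (34, 0) (34, 56) (0, 56)]
2. ⊥bis P4·P0 via (27.725,16.495): [(0, 17.5088) (0, 0) (34, 0) (34, 16.2655)]  |A|=574.1643
3. ⊥bis P4·P1 via (23.8,8.395): [(28.6955, 16.4595) (18.7039, 0) (34, 0) (34, 16.2655)]  |A|=169.0236
4. ⊥bis P4·P2 via (25.29,9.74): [(24.2421, 9.1232) (18.7039, 0) (34, 0) (34, 14.8665)]  |A|=142.3079
5. ⊥bis P4·P3 via (24.7,22.365): [(24.2421, 9.1232) (18.7039, 0) (34, 0) (34, 14.8665)]  |A|=142.3079
6. ⊥bis P4·P5 via (21.56,16.48): [(24.2421, 9.1232) (18.7039, 0) (34, 0) (34, 14.8665)]  |A|=142.3079
7. ⊥bis P4·P6 via (17.78,11.85): [(24.2421, 9.1232) (18.7039, 0) (34, 0) (34, 14.8665)]  |A|=142.3079
8. ⊥bis P4·P7 via (25.385,21.03): [(24.2421, 9.1232) (18.7039, 0) (34, 0) (34, 14.8665)]  |A|=142.3079
9. ⊥bis P4·P8 via (27.355,18.385): [(24.2421, 9.1232) (18.7039, 0) (34, 0) (34, 14.8665)]  |A|=142.3079
10. ⊥bis P4·P9 via (18.22,14.54): [(24.2421, 9.1232) (18.7039, 0) (34, 0) (34, 14.8665)]  |A|=142.3079
11. canonical 4-gon: [(24.2421, 9.1232) (18.7039, 0) (34, 0) (34, 14.8665)]
12. shoelace: 142.3079

Area of P4's cell: 142.3079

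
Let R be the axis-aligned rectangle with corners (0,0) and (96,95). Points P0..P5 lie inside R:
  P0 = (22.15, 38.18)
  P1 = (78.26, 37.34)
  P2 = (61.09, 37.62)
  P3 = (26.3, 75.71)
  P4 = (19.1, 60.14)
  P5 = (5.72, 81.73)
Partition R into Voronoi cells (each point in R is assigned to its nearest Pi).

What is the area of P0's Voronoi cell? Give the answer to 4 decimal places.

1. box [0,96]×[0,95]: [(0, 0) (96, 0) (96, 95) (0, 95)]
2. ⊥bis P0·P1 via (50.205,37.76): [(0, 0) (49.6397, 0) (51.0619, 95) (0, 95)]  |A|=4783.3273
3. ⊥bis P0·P2 via (41.62,37.9): [(0, 0) (41.075, 0) (42.4412, 95) (0, 95)]  |A|=3967.0156
4. ⊥bis P0·P3 via (24.225,56.945): [(0, 59.6238) (0, 0) (41.075, 0) (41.8658, 54.9943)]  |A|=2377.5436
5. ⊥bis P0·P4 via (20.625,49.16): [(0, 46.2954) (0, 0) (41.075, 0) (41.8243, 52.1043)]  |A|=2038.2279
6. ⊥bis P0·P5 via (13.935,59.955): [(0, 46.2954) (0, 0) (41.075, 0) (41.8243, 52.1043)]  |A|=2038.2279
7. canonical 4-gon: [(0, 46.2954) (0, 0) (41.075, 0) (41.8243, 52.1043)]
8. shoelace: 2038.2279

Area of P0's cell: 2038.2279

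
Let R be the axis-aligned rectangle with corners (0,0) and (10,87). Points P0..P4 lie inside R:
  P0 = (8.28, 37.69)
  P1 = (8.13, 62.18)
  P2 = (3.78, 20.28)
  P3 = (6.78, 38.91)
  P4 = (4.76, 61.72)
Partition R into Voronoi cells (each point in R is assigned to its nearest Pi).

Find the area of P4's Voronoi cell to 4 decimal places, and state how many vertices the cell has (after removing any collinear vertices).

1. box [0,10]×[0,87]: [(0, 0) (10, 0) (10, 87) (0, 87)]
2. ⊥bis P4·P0 via (6.52,49.705): [(0, 48.7499) (10, 50.2148) (10, 87) (0, 87)]  |A|=375.1766
3. ⊥bis P4·P1 via (6.445,61.95): [(0, 48.7499) (8.0851, 49.9343) (3.0257, 87) (0, 87)]  |A|=210.7035
4. ⊥bis P4·P2 via (4.27,41): [(0, 48.7499) (8.0851, 49.9343) (3.0257, 87) (0, 87)]  |A|=210.7035
5. ⊥bis P4·P3 via (5.77,50.315): [(0, 49.804) (8.0061, 50.513) (3.0257, 87) (0, 87)]  |A|=204.0975
6. canonical 4-gon: [(0, 49.804) (8.0061, 50.513) (3.0257, 87) (0, 87)]
7. shoelace: 204.0975

Area of P4's cell: 204.0975 (4 vertices)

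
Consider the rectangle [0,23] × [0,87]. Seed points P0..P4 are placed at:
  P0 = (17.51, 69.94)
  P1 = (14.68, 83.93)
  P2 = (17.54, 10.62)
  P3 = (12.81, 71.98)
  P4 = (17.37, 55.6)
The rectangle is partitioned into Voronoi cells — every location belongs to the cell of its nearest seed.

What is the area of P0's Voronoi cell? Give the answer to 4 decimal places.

1. box [0,23]×[0,87]: [(0, 0) (23, 0) (23, 87) (0, 87)]
2. ⊥bis P0·P1 via (16.095,76.935): [(0, 73.6792) (0, 0) (23, 0) (23, 78.3318)]  |A|=1748.1263
3. ⊥bis P0·P2 via (17.525,40.28): [(0, 73.6792) (0, 40.2711) (23, 40.2828) (23, 78.3318)]  |A|=821.7563
4. ⊥bis P0·P3 via (15.16,70.96): [(17.913, 77.3028) (1.8401, 40.2721) (23, 40.2828) (23, 78.3318)]  |A|=488.4735
5. ⊥bis P0·P4 via (17.44,62.77): [(17.913, 77.3028) (11.6298, 62.8267) (23, 62.7157) (23, 78.3318)]  |A|=122.3656
6. canonical 4-gon: [(17.913, 77.3028) (11.6298, 62.8267) (23, 62.7157) (23, 78.3318)]
7. shoelace: 122.3656

Area of P0's cell: 122.3656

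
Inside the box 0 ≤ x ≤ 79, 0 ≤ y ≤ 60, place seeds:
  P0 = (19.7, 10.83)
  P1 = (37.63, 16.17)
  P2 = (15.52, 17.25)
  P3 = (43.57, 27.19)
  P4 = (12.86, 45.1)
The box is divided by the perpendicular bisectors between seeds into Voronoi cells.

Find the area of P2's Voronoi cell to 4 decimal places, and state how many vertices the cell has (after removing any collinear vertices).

1. box [0,79]×[0,60]: [(0, 0) (79, 0) (79, 60) (0, 60)]
2. ⊥bis P2·P0 via (17.61,14.04): [(0, 2.5743) (79, 54.0104) (79, 60) (0, 60)]  |A|=2504.903
3. ⊥bis P2·P1 via (26.575,16.71): [(0, 2.5743) (26.7348, 19.9811) (28.6896, 60) (0, 60)]  |A|=1341.6949
4. ⊥bis P2·P3 via (29.545,22.22): [(0, 2.5743) (26.7348, 19.9811) (27.1713, 28.9183) (16.157, 60) (0, 60)]  |A|=1146.9283
5. ⊥bis P2·P4 via (14.19,31.175): [(0, 29.8197) (0, 2.5743) (26.7348, 19.9811) (27.1713, 28.9183) (25.9728, 32.3004)]  |A|=531.2229
6. canonical 5-gon: [(0, 29.8197) (0, 2.5743) (26.7348, 19.9811) (27.1713, 28.9183) (25.9728, 32.3004)]
7. shoelace: 531.2229

Area of P2's cell: 531.2229 (5 vertices)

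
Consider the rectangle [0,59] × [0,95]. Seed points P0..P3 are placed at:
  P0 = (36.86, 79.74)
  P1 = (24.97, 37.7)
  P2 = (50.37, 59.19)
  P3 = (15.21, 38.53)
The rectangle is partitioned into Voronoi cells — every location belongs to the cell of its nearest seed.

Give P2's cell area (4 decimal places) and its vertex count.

1. box [0,59]×[0,95]: [(0, 0) (59, 0) (59, 95) (0, 95)]
2. ⊥bis P2·P0 via (43.615,69.465): [(0, 40.7916) (0, 0) (59, 0) (59, 79.5794)]  |A|=3550.9447
3. ⊥bis P2·P1 via (37.67,48.445): [(28.367, 59.4406) (59, 23.2341) (59, 79.5794)]  |A|=863.0131
4. ⊥bis P2·P3 via (32.79,48.86): [(28.367, 59.4406) (59, 23.2341) (59, 79.5794)]  |A|=863.0131
5. canonical 3-gon: [(28.367, 59.4406) (59, 23.2341) (59, 79.5794)]
6. shoelace: 863.0131

Area of P2's cell: 863.0131 (3 vertices)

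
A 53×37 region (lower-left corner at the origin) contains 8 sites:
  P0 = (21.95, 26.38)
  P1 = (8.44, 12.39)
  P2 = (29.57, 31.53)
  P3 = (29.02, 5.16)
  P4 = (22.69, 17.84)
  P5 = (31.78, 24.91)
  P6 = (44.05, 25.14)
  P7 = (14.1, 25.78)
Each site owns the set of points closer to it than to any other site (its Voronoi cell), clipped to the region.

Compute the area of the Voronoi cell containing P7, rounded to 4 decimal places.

1. box [0,53]×[0,37]: [(0, 0) (53, 0) (53, 37) (0, 37)]
2. ⊥bis P7·P0 via (18.025,26.08): [(0, 0) (20.0184, 0) (17.1904, 37) (0, 37)]  |A|=688.3614
3. ⊥bis P7·P1 via (11.27,19.085): [(0, 23.8489) (18.803, 15.9008) (17.1904, 37) (0, 37)]  |A|=304.9922
4. ⊥bis P7·P2 via (21.835,28.655): [(0, 23.8489) (18.803, 15.9008) (17.1904, 37) (0, 37)]  |A|=304.9922
5. ⊥bis P7·P3 via (21.56,15.47): [(0, 23.8489) (18.803, 15.9008) (17.1904, 37) (0, 37)]  |A|=304.9922
6. ⊥bis P7·P4 via (18.395,21.81): [(0, 23.8489) (14.5821, 17.685) (18.3547, 21.7664) (17.1904, 37) (0, 37)]  |A|=293.0129
7. ⊥bis P7·P5 via (22.94,25.345): [(0, 23.8489) (14.5821, 17.685) (18.3547, 21.7664) (17.1904, 37) (0, 37)]  |A|=293.0129
8. ⊥bis P7·P6 via (29.075,25.46): [(0, 23.8489) (14.5821, 17.685) (18.3547, 21.7664) (17.1904, 37) (0, 37)]  |A|=293.0129
9. canonical 5-gon: [(0, 23.8489) (14.5821, 17.685) (18.3547, 21.7664) (17.1904, 37) (0, 37)]
10. shoelace: 293.0129

Area of P7's cell: 293.0129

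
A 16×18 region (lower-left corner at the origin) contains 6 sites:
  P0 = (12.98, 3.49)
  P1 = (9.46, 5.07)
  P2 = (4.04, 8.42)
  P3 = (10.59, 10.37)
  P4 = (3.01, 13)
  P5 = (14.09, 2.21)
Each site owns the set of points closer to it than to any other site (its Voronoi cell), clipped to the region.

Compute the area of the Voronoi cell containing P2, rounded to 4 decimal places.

1. box [0,16]×[0,18]: [(0, 0) (16, 0) (16, 18) (0, 18)]
2. ⊥bis P2·P0 via (8.51,5.955): [(0, 0) (5.2261, 0) (15.1523, 18) (0, 18)]  |A|=183.4052
3. ⊥bis P2·P1 via (6.75,6.745): [(0, 0) (2.581, 0) (13.7065, 18) (0, 18)]  |A|=146.5879
4. ⊥bis P2·P3 via (7.315,9.395): [(0, 0) (2.581, 0) (7.6638, 8.2234) (4.7532, 18) (0, 18)]  |A|=102.8216
5. ⊥bis P2·P4 via (3.525,10.71): [(0, 9.9173) (0, 0) (2.581, 0) (7.6638, 8.2234) (6.7103, 11.4263)]  |A|=60.08
6. ⊥bis P2·P5 via (9.065,5.315): [(0, 9.9173) (0, 0) (2.581, 0) (7.6638, 8.2234) (6.7103, 11.4263)]  |A|=60.08
7. canonical 5-gon: [(0, 9.9173) (0, 0) (2.581, 0) (7.6638, 8.2234) (6.7103, 11.4263)]
8. shoelace: 60.08

Area of P2's cell: 60.0800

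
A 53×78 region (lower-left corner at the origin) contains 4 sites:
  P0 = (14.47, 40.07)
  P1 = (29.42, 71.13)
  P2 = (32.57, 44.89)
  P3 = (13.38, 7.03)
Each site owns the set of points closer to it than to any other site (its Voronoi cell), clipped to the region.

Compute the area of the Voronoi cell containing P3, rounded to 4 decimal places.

1. box [0,53]×[0,78]: [(0, 0) (53, 0) (53, 78) (0, 78)]
2. ⊥bis P3·P0 via (13.925,23.55): [(0, 24.0094) (0, 0) (53, 0) (53, 22.2609)]  |A|=1226.1628
3. ⊥bis P3·P1 via (21.4,39.08): [(0, 24.0094) (0, 0) (53, 0) (53, 22.2609)]  |A|=1226.1628
4. ⊥bis P3·P2 via (22.975,25.96): [(28.6907, 23.0629) (0, 24.0094) (0, 0) (53, 0) (53, 10.7413)]  |A|=1086.1464
5. canonical 5-gon: [(28.6907, 23.0629) (0, 24.0094) (0, 0) (53, 0) (53, 10.7413)]
6. shoelace: 1086.1464

Area of P3's cell: 1086.1464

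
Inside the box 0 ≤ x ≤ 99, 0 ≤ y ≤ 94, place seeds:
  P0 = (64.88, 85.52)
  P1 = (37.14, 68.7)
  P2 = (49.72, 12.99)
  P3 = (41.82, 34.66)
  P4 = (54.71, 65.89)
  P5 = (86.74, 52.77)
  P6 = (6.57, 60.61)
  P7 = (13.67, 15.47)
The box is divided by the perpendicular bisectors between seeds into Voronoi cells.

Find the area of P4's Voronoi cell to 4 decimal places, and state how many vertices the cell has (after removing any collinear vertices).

Area of P4's cell: 714.4551 (4 vertices)

1. box [0,99]×[0,94]: [(0, 0) (99, 0) (99, 94) (0, 94)]
2. ⊥bis P4·P0 via (59.795,75.705): [(0, 0) (99, 0) (99, 55.3935) (24.4822, 94) (0, 94)]  |A|=7867.5647
3. ⊥bis P4·P1 via (45.925,67.295): [(35.1624, 0) (99, 0) (99, 55.3935) (48.2284, 81.6975)]  |A|=4013.8932
4. ⊥bis P4·P2 via (52.215,39.44): [(41.6298, 40.4385) (99, 35.0268) (99, 55.3935) (48.2284, 81.6975)]  |A|=1718.3971
5. ⊥bis P4·P3 via (48.265,50.275): [(43.5164, 52.2349) (81.1227, 36.7132) (99, 35.0268) (99, 55.3935) (48.2284, 81.6975)]  |A|=1481.9445
6. ⊥bis P4·P5 via (70.725,59.33): [(43.5164, 52.2349) (64.3042, 43.6549) (74.3448, 68.167) (48.2284, 81.6975)]  |A|=714.4551
7. ⊥bis P4·P6 via (30.64,63.25): [(43.5164, 52.2349) (64.3042, 43.6549) (74.3448, 68.167) (48.2284, 81.6975)]  |A|=714.4551
8. ⊥bis P4·P7 via (34.19,40.68): [(43.5164, 52.2349) (64.3042, 43.6549) (74.3448, 68.167) (48.2284, 81.6975)]  |A|=714.4551
9. canonical 4-gon: [(43.5164, 52.2349) (64.3042, 43.6549) (74.3448, 68.167) (48.2284, 81.6975)]
10. shoelace: 714.4551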